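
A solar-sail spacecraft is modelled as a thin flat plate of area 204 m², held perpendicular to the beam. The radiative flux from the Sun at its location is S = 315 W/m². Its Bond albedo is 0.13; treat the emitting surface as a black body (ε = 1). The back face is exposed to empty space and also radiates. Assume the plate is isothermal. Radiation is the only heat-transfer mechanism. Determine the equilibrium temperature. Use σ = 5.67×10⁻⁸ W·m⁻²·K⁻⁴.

At equilibrium, absorbed power = emitted power.
Absorbing cross-section = A = 204.0 m²; emitting surface = 2A = 408.0 m² (ratio 2).
(1−a)S·A_cross = εσ·A_surf·T⁴  ⇒  T⁴ = (1−a)S/(2σ).
T⁴ = 0.870·315/(2·5.67×10⁻⁸) = 2.417×10⁹ K⁴.
T = (2.417×10⁹)^(1/4).

T ≈ 222 K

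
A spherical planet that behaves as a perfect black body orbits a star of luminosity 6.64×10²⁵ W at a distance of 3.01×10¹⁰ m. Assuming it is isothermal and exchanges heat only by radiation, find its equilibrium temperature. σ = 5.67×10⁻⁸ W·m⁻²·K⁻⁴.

First find the stellar flux at distance d: S = L/(4πd²) = 6.64×10²⁵/(4π·(3.01×10¹⁰)²) = 5832 W/m².
For an isothermal sphere, absorbed (1−a)S·πr² = emitted σ·4πr²·T⁴, so T⁴ = (1−a)S/(4σ).
T⁴ = 1.00·5832/(4·5.67×10⁻⁸) = 2.571×10¹⁰ K⁴.

T ≈ 400 K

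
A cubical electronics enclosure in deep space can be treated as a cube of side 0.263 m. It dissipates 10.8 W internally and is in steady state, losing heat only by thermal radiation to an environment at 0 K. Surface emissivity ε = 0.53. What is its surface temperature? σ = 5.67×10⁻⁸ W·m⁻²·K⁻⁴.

T ≈ 172 K

Steady state: internal power = radiated power, P = εσA T⁴.
Radiating area A = 6L² = 0.4150 m².
T⁴ = P/(εσA) = 10.8/(0.53·5.67×10⁻⁸·0.4150) = 8.660×10⁸ K⁴.
T = (8.660×10⁸)^(1/4).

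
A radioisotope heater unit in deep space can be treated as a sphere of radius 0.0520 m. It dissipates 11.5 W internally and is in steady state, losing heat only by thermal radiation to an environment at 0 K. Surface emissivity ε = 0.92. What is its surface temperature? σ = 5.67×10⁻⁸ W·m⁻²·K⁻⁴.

Steady state: internal power = radiated power, P = εσA T⁴.
Radiating area A = 4πr² = 0.03398 m².
T⁴ = P/(εσA) = 11.5/(0.92·5.67×10⁻⁸·0.03398) = 6.488×10⁹ K⁴.
T = (6.488×10⁹)^(1/4).

T ≈ 284 K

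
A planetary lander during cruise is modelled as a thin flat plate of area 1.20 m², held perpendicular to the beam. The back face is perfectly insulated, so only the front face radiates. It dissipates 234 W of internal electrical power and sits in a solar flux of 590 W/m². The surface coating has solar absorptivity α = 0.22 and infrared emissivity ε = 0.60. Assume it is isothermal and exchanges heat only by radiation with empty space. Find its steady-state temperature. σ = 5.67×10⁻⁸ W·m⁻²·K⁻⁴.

At steady state, absorbed solar power + internal power = radiated power.
Absorbed: α·S·A_cross = 0.22·590·1.200 = 155.8 W (cross-section A).
Total input = 155.8 + 234 = 389.8 W.
Radiated: εσ·A_surf·T⁴ with A_surf = A = 1.200 m².
T⁴ = 389.8/(0.60·5.67×10⁻⁸·1.200) = 9.547×10⁹ K⁴.

T ≈ 313 K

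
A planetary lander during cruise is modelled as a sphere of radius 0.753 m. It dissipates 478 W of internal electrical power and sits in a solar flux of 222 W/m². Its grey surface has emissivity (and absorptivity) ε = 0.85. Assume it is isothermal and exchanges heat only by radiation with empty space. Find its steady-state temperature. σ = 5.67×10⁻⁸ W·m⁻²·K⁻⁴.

At steady state, absorbed solar power + internal power = radiated power.
Absorbed: α·S·A_cross = 0.85·222·1.781 = 336.1 W (cross-section πr²).
Total input = 336.1 + 478 = 814.1 W.
Radiated: εσ·A_surf·T⁴ with A_surf = 4πr² = 7.125 m².
T⁴ = 814.1/(0.85·5.67×10⁻⁸·7.125) = 2.371×10⁹ K⁴.

T ≈ 221 K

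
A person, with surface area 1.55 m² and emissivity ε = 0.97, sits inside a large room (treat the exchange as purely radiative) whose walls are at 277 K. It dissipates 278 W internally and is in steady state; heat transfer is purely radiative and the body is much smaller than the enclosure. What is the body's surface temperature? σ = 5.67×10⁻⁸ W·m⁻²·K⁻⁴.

For a small grey body in a large enclosure, net radiated power = εσA(T⁴ − T_w⁴).
Steady state: P = εσA(T⁴ − T_w⁴) with A = 1.55 m².
T⁴ = P/(εσA) + T_w⁴ = 278/(0.97·5.67×10⁻⁸·1.550) + (277)⁴
    = 3.261×10⁹ + 5.887×10⁹ = 9.148×10⁹ K⁴.

T ≈ 309 K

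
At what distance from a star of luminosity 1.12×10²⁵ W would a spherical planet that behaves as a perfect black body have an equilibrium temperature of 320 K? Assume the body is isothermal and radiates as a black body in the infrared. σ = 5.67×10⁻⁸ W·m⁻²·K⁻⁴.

d ≈ 1.94×10¹⁰ m

For an isothermal black-emitting sphere, (1−a)S·πr² = σ·4πr²·T⁴ ⇒ S = 4σT⁴/(1−a).
S = 4·5.67×10⁻⁸·(320)⁴/1.00 = 2378 W/m².
Flux falls as S = L/(4πd²), so d = √(L/(4πS)) = √(1.12×10²⁵/(4π·2378)).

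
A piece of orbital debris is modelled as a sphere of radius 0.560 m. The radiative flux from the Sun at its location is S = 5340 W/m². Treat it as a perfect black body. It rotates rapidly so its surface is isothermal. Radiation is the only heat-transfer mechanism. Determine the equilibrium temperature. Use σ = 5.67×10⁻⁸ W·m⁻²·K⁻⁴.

T ≈ 392 K

At equilibrium, absorbed power = emitted power.
Absorbing cross-section = πr² = 0.9852 m²; emitting surface = 4πr² = 3.941 m² (ratio 4).
S·A_cross = εσ·A_surf·T⁴  ⇒  T⁴ = S/(4σ).
T⁴ = 1.00·5340/(4·5.67×10⁻⁸) = 2.354×10¹⁰ K⁴.
T = (2.354×10¹⁰)^(1/4).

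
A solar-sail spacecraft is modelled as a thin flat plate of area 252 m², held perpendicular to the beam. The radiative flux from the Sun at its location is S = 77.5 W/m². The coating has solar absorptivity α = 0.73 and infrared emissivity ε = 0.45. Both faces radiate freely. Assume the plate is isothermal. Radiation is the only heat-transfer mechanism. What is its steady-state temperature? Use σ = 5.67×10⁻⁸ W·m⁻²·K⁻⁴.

T ≈ 182 K

At equilibrium, absorbed power = emitted power.
Absorbing cross-section = A = 252.0 m²; emitting surface = 2A = 504.0 m² (ratio 2).
αS·A_cross = εσ·A_surf·T⁴  ⇒  T⁴ = αS/(ε·2σ).
T⁴ = 0.730·77.5/(0.45·2·5.67×10⁻⁸) = 1.109×10⁹ K⁴.
T = (1.109×10⁹)^(1/4).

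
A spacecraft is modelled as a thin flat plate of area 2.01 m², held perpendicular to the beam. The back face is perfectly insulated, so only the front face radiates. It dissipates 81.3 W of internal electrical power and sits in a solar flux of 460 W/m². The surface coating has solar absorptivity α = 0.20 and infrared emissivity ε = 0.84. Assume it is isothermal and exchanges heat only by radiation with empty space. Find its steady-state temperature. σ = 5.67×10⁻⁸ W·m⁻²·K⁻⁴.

T ≈ 230 K

At steady state, absorbed solar power + internal power = radiated power.
Absorbed: α·S·A_cross = 0.20·460·2.010 = 184.9 W (cross-section A).
Total input = 184.9 + 81.3 = 266.2 W.
Radiated: εσ·A_surf·T⁴ with A_surf = A = 2.010 m².
T⁴ = 266.2/(0.84·5.67×10⁻⁸·2.010) = 2.781×10⁹ K⁴.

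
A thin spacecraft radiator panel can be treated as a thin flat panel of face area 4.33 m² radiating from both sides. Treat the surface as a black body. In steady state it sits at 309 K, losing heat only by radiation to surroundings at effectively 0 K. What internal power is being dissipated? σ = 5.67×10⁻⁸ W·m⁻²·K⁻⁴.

P ≈ 4480 W

Steady state: P = εσA T⁴.
A = 2·4.33 = 8.660 m²; T⁴ = (309)⁴ = 9.117×10⁹ K⁴.
P = 1.0 × 5.67×10⁻⁸ × 8.660 × 9.117×10⁹.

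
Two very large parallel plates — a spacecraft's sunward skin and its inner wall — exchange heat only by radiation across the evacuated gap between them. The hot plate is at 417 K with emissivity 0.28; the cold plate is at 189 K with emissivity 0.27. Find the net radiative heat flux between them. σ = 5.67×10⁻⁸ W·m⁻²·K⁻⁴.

q ≈ 262 W/m²

For two infinite grey parallel plates, q = σ(T₁⁴ − T₂⁴)/(1/ε₁ + 1/ε₂ − 1).
T₁⁴ − T₂⁴ = 3.024×10¹⁰ − 1.276×10⁹ = 2.896×10¹⁰ K⁴.
1/ε₁ + 1/ε₂ − 1 = 3.571 + 3.704 − 1 = 6.275.
q = 5.67×10⁻⁸ × 2.896×10¹⁰ / 6.275.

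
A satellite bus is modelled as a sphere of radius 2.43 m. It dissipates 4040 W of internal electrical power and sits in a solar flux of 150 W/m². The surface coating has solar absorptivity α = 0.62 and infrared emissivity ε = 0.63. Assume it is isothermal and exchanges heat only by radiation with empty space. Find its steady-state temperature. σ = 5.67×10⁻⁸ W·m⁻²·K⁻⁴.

At steady state, absorbed solar power + internal power = radiated power.
Absorbed: α·S·A_cross = 0.62·150·18.55 = 1725 W (cross-section πr²).
Total input = 1725 + 4040 = 5765 W.
Radiated: εσ·A_surf·T⁴ with A_surf = 4πr² = 74.20 m².
T⁴ = 5765/(0.63·5.67×10⁻⁸·74.20) = 2.175×10⁹ K⁴.

T ≈ 216 K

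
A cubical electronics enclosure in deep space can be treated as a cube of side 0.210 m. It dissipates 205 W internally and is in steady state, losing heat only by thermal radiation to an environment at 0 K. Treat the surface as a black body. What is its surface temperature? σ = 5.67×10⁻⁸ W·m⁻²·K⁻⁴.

Steady state: internal power = radiated power, P = εσA T⁴.
Radiating area A = 6L² = 0.2646 m².
T⁴ = P/(εσA) = 205/(1.0·5.67×10⁻⁸·0.2646) = 1.366×10¹⁰ K⁴.
T = (1.366×10¹⁰)^(1/4).

T ≈ 342 K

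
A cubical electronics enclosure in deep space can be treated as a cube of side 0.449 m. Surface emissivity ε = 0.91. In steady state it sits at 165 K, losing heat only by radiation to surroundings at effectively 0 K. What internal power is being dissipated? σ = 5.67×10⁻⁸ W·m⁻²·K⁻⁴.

P ≈ 46.3 W

Steady state: P = εσA T⁴.
A = 6L² = 1.210 m²; T⁴ = (165)⁴ = 7.412×10⁸ K⁴.
P = 0.91 × 5.67×10⁻⁸ × 1.210 × 7.412×10⁸.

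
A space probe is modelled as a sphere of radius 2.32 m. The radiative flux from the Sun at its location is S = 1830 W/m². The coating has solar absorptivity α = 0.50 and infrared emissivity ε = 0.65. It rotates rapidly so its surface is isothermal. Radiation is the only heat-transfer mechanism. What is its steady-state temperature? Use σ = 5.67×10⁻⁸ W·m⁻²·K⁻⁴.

At equilibrium, absorbed power = emitted power.
Absorbing cross-section = πr² = 16.91 m²; emitting surface = 4πr² = 67.64 m² (ratio 4).
αS·A_cross = εσ·A_surf·T⁴  ⇒  T⁴ = αS/(ε·4σ).
T⁴ = 0.500·1830/(0.65·4·5.67×10⁻⁸) = 6.207×10⁹ K⁴.
T = (6.207×10⁹)^(1/4).

T ≈ 281 K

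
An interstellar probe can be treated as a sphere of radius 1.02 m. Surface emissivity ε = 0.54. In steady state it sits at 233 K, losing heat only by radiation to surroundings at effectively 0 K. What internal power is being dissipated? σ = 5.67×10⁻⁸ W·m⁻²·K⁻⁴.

Steady state: P = εσA T⁴.
A = 4πr² = 13.07 m²; T⁴ = (233)⁴ = 2.947×10⁹ K⁴.
P = 0.54 × 5.67×10⁻⁸ × 13.07 × 2.947×10⁹.

P ≈ 1180 W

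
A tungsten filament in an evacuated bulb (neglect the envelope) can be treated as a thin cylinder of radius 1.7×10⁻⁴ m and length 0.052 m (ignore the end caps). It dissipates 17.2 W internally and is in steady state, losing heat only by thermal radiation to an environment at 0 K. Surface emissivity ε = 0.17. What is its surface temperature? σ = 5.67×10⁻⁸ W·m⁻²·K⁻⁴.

T ≈ 2380 K

Steady state: internal power = radiated power, P = εσA T⁴.
Radiating area A = 2πrL = 5.554×10⁻⁵ m².
T⁴ = P/(εσA) = 17.2/(0.17·5.67×10⁻⁸·5.554×10⁻⁵) = 3.213×10¹³ K⁴.
T = (3.213×10¹³)^(1/4).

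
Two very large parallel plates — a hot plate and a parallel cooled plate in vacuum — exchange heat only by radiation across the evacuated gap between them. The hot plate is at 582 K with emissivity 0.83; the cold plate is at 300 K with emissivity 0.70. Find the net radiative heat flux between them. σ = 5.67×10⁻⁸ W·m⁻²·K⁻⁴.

q ≈ 3700 W/m²

For two infinite grey parallel plates, q = σ(T₁⁴ − T₂⁴)/(1/ε₁ + 1/ε₂ − 1).
T₁⁴ − T₂⁴ = 1.147×10¹¹ − 8.100×10⁹ = 1.066×10¹¹ K⁴.
1/ε₁ + 1/ε₂ − 1 = 1.205 + 1.429 − 1 = 1.633.
q = 5.67×10⁻⁸ × 1.066×10¹¹ / 1.633.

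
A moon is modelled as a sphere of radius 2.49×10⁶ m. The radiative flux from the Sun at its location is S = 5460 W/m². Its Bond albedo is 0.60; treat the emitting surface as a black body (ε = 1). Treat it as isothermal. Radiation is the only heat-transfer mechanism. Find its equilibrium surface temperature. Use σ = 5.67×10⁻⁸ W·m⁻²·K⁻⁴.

T ≈ 313 K

At equilibrium, absorbed power = emitted power.
Absorbing cross-section = πr² = 1.948×10¹³ m²; emitting surface = 4πr² = 7.791×10¹³ m² (ratio 4).
(1−a)S·A_cross = εσ·A_surf·T⁴  ⇒  T⁴ = (1−a)S/(4σ).
T⁴ = 0.400·5460/(4·5.67×10⁻⁸) = 9.630×10⁹ K⁴.
T = (9.630×10⁹)^(1/4).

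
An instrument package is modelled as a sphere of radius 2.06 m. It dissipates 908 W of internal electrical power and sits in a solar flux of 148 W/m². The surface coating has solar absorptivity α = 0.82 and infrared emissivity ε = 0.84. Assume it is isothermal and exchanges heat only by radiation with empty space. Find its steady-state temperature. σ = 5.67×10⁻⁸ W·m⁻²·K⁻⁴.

T ≈ 178 K

At steady state, absorbed solar power + internal power = radiated power.
Absorbed: α·S·A_cross = 0.82·148·13.33 = 1618 W (cross-section πr²).
Total input = 1618 + 908 = 2526 W.
Radiated: εσ·A_surf·T⁴ with A_surf = 4πr² = 53.33 m².
T⁴ = 2526/(0.84·5.67×10⁻⁸·53.33) = 9.945×10⁸ K⁴.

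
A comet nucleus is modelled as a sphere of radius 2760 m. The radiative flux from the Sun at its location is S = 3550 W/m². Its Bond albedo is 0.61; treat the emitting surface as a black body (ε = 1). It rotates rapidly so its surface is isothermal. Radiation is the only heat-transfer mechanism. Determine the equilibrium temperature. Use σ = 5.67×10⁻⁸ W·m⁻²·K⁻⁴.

T ≈ 280 K

At equilibrium, absorbed power = emitted power.
Absorbing cross-section = πr² = 2.393×10⁷ m²; emitting surface = 4πr² = 9.573×10⁷ m² (ratio 4).
(1−a)S·A_cross = εσ·A_surf·T⁴  ⇒  T⁴ = (1−a)S/(4σ).
T⁴ = 0.390·3550/(4·5.67×10⁻⁸) = 6.104×10⁹ K⁴.
T = (6.104×10⁹)^(1/4).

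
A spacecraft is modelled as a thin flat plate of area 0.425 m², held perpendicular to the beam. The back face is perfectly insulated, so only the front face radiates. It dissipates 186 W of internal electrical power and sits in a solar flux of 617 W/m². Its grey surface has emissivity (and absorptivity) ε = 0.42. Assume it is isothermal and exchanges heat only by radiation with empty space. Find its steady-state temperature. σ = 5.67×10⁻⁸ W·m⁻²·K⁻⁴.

T ≈ 414 K

At steady state, absorbed solar power + internal power = radiated power.
Absorbed: α·S·A_cross = 0.42·617·0.4250 = 110.1 W (cross-section A).
Total input = 110.1 + 186 = 296.1 W.
Radiated: εσ·A_surf·T⁴ with A_surf = A = 0.4250 m².
T⁴ = 296.1/(0.42·5.67×10⁻⁸·0.4250) = 2.926×10¹⁰ K⁴.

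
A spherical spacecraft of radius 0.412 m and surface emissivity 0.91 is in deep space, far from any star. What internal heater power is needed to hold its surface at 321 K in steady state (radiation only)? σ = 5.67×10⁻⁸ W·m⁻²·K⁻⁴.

P ≈ 1170 W

P = εσ·4πr²·T⁴.
4πr² = 2.133 m²; T⁴ = 1.062×10¹⁰ K⁴.
P = 0.91·5.67×10⁻⁸·2.133·1.062×10¹⁰.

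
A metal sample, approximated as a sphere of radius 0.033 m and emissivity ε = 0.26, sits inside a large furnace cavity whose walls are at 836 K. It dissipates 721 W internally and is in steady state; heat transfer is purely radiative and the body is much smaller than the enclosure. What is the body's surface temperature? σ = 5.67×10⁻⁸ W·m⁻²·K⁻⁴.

T ≈ 1420 K

For a small grey body in a large enclosure, net radiated power = εσA(T⁴ − T_w⁴).
Steady state: P = εσA(T⁴ − T_w⁴) with A = 4πr² = 0.01368 m².
T⁴ = P/(εσA) + T_w⁴ = 721/(0.26·5.67×10⁻⁸·0.01368) + (836)⁴
    = 3.574×10¹² + 4.885×10¹¹ = 4.062×10¹² K⁴.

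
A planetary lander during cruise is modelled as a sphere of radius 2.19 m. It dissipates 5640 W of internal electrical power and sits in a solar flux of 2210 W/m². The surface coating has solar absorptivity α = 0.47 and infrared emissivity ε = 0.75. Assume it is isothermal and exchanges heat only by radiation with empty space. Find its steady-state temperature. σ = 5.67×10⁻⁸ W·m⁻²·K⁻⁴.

T ≈ 302 K

At steady state, absorbed solar power + internal power = radiated power.
Absorbed: α·S·A_cross = 0.47·2210·15.07 = 15650 W (cross-section πr²).
Total input = 15650 + 5640 = 21290 W.
Radiated: εσ·A_surf·T⁴ with A_surf = 4πr² = 60.27 m².
T⁴ = 21290/(0.75·5.67×10⁻⁸·60.27) = 8.307×10⁹ K⁴.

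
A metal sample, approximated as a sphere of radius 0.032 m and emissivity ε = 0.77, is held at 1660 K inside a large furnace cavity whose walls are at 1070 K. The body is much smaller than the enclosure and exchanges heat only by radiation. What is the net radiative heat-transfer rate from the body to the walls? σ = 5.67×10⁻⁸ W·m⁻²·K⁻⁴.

For a small grey body in a large enclosure: P_net = εσA(T_body⁴ − T_wall⁴).
A = 4πr² = 0.01287 m²; T_body⁴ − T_wall⁴ = 7.593×10¹² − 1.311×10¹² = 6.283×10¹² K⁴.
|P_net| = 0.77·5.67×10⁻⁸·0.01287·6.283×10¹².

P_net ≈ 3530 W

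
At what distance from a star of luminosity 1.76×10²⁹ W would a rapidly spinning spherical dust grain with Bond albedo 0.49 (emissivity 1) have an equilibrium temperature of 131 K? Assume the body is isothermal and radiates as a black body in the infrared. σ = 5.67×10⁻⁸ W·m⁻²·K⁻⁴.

d ≈ 1.03×10¹³ m

For an isothermal black-emitting sphere, (1−a)S·πr² = σ·4πr²·T⁴ ⇒ S = 4σT⁴/(1−a).
S = 4·5.67×10⁻⁸·(131)⁴/0.510 = 131.0 W/m².
Flux falls as S = L/(4πd²), so d = √(L/(4πS)) = √(1.76×10²⁹/(4π·131.0)).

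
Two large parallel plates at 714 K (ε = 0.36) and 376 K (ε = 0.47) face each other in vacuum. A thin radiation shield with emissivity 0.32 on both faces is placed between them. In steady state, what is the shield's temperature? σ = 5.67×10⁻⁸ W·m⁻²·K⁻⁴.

T_s ≈ 602 K

In steady state the net flux on the hot side equals that on the cold side.
σ(T₁⁴−T_s⁴)/D₁ = σ(T_s⁴−T₂⁴)/D₂, with D₁ = 1/ε₁+1/ε_s−1 = 4.903, D₂ = 1/ε_s+1/ε₂−1 = 4.253.
Solve for T_s⁴: T_s⁴ = (D₂·T₁⁴ + D₁·T₂⁴)/(D₁+D₂) = 1.314×10¹¹ K⁴.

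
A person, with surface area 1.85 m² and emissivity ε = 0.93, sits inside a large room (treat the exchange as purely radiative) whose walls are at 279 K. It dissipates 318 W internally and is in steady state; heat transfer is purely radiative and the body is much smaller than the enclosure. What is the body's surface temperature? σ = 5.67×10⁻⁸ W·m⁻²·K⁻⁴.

For a small grey body in a large enclosure, net radiated power = εσA(T⁴ − T_w⁴).
Steady state: P = εσA(T⁴ − T_w⁴) with A = 1.85 m².
T⁴ = P/(εσA) + T_w⁴ = 318/(0.93·5.67×10⁻⁸·1.850) + (279)⁴
    = 3.260×10⁹ + 6.059×10⁹ = 9.319×10⁹ K⁴.

T ≈ 311 K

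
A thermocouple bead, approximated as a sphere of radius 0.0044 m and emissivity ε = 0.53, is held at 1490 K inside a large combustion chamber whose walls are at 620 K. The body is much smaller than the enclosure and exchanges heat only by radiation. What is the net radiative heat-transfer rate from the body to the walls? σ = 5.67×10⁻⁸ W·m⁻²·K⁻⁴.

For a small grey body in a large enclosure: P_net = εσA(T_body⁴ − T_wall⁴).
A = 4πr² = 2.433×10⁻⁴ m²; T_body⁴ − T_wall⁴ = 4.929×10¹² − 1.478×10¹¹ = 4.781×10¹² K⁴.
|P_net| = 0.53·5.67×10⁻⁸·2.433×10⁻⁴·4.781×10¹².

P_net ≈ 35.0 W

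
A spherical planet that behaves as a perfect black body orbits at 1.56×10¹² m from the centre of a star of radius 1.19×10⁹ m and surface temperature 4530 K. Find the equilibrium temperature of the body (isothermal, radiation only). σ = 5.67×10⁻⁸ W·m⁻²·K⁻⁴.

T ≈ 88.5 K

The star's surface emits σT_*⁴; at distance d the flux is S = σT_*⁴(R_*/d)².
S = 5.67×10⁻⁸·(4530)⁴·(1.19×10⁹/1.56×10¹²)² = 13.89 W/m².
For an isothermal sphere T⁴ = (1−a)S/(4σ) = 6.126×10⁷ K⁴.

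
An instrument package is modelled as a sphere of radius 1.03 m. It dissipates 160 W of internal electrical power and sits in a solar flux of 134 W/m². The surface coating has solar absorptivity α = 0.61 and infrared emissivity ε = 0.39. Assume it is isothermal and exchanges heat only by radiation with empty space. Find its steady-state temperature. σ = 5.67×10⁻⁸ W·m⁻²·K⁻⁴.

At steady state, absorbed solar power + internal power = radiated power.
Absorbed: α·S·A_cross = 0.61·134·3.333 = 272.4 W (cross-section πr²).
Total input = 272.4 + 160 = 432.4 W.
Radiated: εσ·A_surf·T⁴ with A_surf = 4πr² = 13.33 m².
T⁴ = 432.4/(0.39·5.67×10⁻⁸·13.33) = 1.467×10⁹ K⁴.

T ≈ 196 K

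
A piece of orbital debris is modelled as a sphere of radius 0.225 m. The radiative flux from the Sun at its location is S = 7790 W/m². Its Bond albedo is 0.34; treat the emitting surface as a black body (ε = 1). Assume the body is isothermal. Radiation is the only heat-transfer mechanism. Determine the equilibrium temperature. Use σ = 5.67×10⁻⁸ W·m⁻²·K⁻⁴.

T ≈ 388 K

At equilibrium, absorbed power = emitted power.
Absorbing cross-section = πr² = 0.1590 m²; emitting surface = 4πr² = 0.6362 m² (ratio 4).
(1−a)S·A_cross = εσ·A_surf·T⁴  ⇒  T⁴ = (1−a)S/(4σ).
T⁴ = 0.660·7790/(4·5.67×10⁻⁸) = 2.267×10¹⁰ K⁴.
T = (2.267×10¹⁰)^(1/4).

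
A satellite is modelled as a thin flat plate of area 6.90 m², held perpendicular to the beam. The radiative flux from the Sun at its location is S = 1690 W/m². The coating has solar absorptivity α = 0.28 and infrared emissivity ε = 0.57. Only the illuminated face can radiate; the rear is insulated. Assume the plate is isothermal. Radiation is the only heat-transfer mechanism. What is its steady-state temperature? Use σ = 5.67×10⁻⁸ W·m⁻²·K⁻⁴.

At equilibrium, absorbed power = emitted power.
Absorbing cross-section = A = 6.900 m²; emitting surface = A = 6.900 m² (ratio 1).
αS·A_cross = εσ·A_surf·T⁴  ⇒  T⁴ = αS/(ε·1σ).
T⁴ = 0.280·1690/(0.57·1·5.67×10⁻⁸) = 1.464×10¹⁰ K⁴.
T = (1.464×10¹⁰)^(1/4).

T ≈ 348 K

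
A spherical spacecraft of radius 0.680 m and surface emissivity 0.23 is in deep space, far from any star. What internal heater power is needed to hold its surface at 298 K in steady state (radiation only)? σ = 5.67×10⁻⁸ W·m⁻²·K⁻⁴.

P = εσ·4πr²·T⁴.
4πr² = 5.811 m²; T⁴ = 7.886×10⁹ K⁴.
P = 0.23·5.67×10⁻⁸·5.811·7.886×10⁹.

P ≈ 598 W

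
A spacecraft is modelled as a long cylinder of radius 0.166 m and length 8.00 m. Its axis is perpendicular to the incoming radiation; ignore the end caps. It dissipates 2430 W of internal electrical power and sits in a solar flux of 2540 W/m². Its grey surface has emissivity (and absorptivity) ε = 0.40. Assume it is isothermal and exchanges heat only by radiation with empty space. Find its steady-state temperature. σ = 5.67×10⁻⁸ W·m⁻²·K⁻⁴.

At steady state, absorbed solar power + internal power = radiated power.
Absorbed: α·S·A_cross = 0.40·2540·2.656 = 2698 W (cross-section 2rL).
Total input = 2698 + 2430 = 5128 W.
Radiated: εσ·A_surf·T⁴ with A_surf = 2πrL = 8.344 m².
T⁴ = 5128/(0.40·5.67×10⁻⁸·8.344) = 2.710×10¹⁰ K⁴.

T ≈ 406 K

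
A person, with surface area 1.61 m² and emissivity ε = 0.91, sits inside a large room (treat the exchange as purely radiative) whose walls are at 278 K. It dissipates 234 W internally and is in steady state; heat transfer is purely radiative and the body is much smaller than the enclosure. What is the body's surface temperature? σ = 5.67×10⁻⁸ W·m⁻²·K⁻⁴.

For a small grey body in a large enclosure, net radiated power = εσA(T⁴ − T_w⁴).
Steady state: P = εσA(T⁴ − T_w⁴) with A = 1.61 m².
T⁴ = P/(εσA) + T_w⁴ = 234/(0.91·5.67×10⁻⁸·1.610) + (278)⁴
    = 2.817×10⁹ + 5.973×10⁹ = 8.790×10⁹ K⁴.

T ≈ 306 K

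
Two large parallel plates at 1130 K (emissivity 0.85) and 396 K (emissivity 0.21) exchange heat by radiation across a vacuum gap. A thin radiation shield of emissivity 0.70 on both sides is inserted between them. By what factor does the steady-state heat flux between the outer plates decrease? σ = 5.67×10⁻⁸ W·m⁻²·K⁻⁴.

Without shield: q₀ = σΔ(T⁴)/(1/ε₁+1/ε₂−1) with denominator 4.938.
With shield the two gaps are in series; the resistances add: (1/ε₁+1/ε_s−1)+(1/ε_s+1/ε₂−1) = 1.605+5.190 = 6.796.
Heat-flux ratio q₀/q = 6.796/4.938.

factor ≈ 1.38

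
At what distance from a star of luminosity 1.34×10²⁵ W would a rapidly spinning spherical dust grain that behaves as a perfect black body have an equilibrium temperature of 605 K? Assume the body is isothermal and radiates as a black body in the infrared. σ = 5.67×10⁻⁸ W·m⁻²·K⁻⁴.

d ≈ 5.92×10⁹ m

For an isothermal black-emitting sphere, (1−a)S·πr² = σ·4πr²·T⁴ ⇒ S = 4σT⁴/(1−a).
S = 4·5.67×10⁻⁸·(605)⁴/1.00 = 30390 W/m².
Flux falls as S = L/(4πd²), so d = √(L/(4πS)) = √(1.34×10²⁵/(4π·30390)).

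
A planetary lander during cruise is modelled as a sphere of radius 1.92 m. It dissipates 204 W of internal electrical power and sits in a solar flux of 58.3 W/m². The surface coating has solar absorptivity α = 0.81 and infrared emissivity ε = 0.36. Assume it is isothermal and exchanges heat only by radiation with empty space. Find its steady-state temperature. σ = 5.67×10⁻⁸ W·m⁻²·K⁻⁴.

T ≈ 168 K

At steady state, absorbed solar power + internal power = radiated power.
Absorbed: α·S·A_cross = 0.81·58.3·11.58 = 546.9 W (cross-section πr²).
Total input = 546.9 + 204 = 750.9 W.
Radiated: εσ·A_surf·T⁴ with A_surf = 4πr² = 46.32 m².
T⁴ = 750.9/(0.36·5.67×10⁻⁸·46.32) = 7.941×10⁸ K⁴.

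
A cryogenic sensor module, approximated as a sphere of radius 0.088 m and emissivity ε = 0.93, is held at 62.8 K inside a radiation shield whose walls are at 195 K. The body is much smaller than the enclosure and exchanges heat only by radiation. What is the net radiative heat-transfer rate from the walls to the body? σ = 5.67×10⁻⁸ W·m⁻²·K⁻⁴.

For a small grey body in a large enclosure: P_net = εσA(T_body⁴ − T_wall⁴).
A = 4πr² = 0.09731 m²; T_body⁴ − T_wall⁴ = 1.555×10⁷ − 1.446×10⁹ = -1.430×10⁹ K⁴.
|P_net| = 0.93·5.67×10⁻⁸·0.09731·1.430×10⁹.

P_net ≈ 7.34 W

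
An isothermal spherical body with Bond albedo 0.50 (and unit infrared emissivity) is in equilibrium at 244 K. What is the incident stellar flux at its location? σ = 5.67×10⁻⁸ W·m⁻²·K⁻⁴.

S ≈ 1610 W/m²

(1−a)S·πr² = σ·4πr²·T⁴ ⇒ S = 4σT⁴/(1−a).
S = 4·5.67×10⁻⁸·3.545×10⁹/0.500.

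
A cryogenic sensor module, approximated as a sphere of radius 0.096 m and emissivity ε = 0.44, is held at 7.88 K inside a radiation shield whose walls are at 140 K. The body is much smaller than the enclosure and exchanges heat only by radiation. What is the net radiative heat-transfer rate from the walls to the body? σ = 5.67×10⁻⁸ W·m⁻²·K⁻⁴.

For a small grey body in a large enclosure: P_net = εσA(T_body⁴ − T_wall⁴).
A = 4πr² = 0.1158 m²; T_body⁴ − T_wall⁴ = 3856 − 3.842×10⁸ = -3.842×10⁸ K⁴.
|P_net| = 0.44·5.67×10⁻⁸·0.1158·3.842×10⁸.

P_net ≈ 1.11 W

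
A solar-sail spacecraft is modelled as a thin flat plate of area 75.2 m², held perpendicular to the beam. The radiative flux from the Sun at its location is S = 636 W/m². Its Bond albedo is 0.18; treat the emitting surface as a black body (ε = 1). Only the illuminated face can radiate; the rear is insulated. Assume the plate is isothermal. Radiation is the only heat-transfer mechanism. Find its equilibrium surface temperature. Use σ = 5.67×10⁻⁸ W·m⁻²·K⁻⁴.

T ≈ 310 K

At equilibrium, absorbed power = emitted power.
Absorbing cross-section = A = 75.20 m²; emitting surface = A = 75.20 m² (ratio 1).
(1−a)S·A_cross = εσ·A_surf·T⁴  ⇒  T⁴ = (1−a)S/(1σ).
T⁴ = 0.820·636/(1·5.67×10⁻⁸) = 9.198×10⁹ K⁴.
T = (9.198×10⁹)^(1/4).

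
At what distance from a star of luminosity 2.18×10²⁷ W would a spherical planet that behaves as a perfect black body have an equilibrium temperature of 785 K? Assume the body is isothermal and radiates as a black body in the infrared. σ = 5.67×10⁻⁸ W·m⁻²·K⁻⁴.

For an isothermal black-emitting sphere, (1−a)S·πr² = σ·4πr²·T⁴ ⇒ S = 4σT⁴/(1−a).
S = 4·5.67×10⁻⁸·(785)⁴/1.00 = 86120 W/m².
Flux falls as S = L/(4πd²), so d = √(L/(4πS)) = √(2.18×10²⁷/(4π·86120)).

d ≈ 4.49×10¹⁰ m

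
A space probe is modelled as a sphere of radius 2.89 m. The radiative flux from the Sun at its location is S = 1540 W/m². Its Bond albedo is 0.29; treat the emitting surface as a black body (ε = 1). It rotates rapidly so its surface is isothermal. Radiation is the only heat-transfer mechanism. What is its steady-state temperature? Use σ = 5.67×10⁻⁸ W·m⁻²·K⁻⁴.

T ≈ 264 K

At equilibrium, absorbed power = emitted power.
Absorbing cross-section = πr² = 26.24 m²; emitting surface = 4πr² = 105.0 m² (ratio 4).
(1−a)S·A_cross = εσ·A_surf·T⁴  ⇒  T⁴ = (1−a)S/(4σ).
T⁴ = 0.710·1540/(4·5.67×10⁻⁸) = 4.821×10⁹ K⁴.
T = (4.821×10⁹)^(1/4).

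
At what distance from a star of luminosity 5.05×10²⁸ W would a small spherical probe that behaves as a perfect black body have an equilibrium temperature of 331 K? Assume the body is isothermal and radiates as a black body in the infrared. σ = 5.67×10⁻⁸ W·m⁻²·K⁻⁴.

For an isothermal black-emitting sphere, (1−a)S·πr² = σ·4πr²·T⁴ ⇒ S = 4σT⁴/(1−a).
S = 4·5.67×10⁻⁸·(331)⁴/1.00 = 2722 W/m².
Flux falls as S = L/(4πd²), so d = √(L/(4πS)) = √(5.05×10²⁸/(4π·2722)).

d ≈ 1.21×10¹² m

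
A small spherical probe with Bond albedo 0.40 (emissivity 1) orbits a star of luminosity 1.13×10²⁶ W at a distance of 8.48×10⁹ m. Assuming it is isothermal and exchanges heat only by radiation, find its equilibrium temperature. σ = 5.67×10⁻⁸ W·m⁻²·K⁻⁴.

First find the stellar flux at distance d: S = L/(4πd²) = 1.13×10²⁶/(4π·(8.48×10⁹)²) = 1.250×10⁵ W/m².
For an isothermal sphere, absorbed (1−a)S·πr² = emitted σ·4πr²·T⁴, so T⁴ = (1−a)S/(4σ).
T⁴ = 0.600·1.250×10⁵/(4·5.67×10⁻⁸) = 3.308×10¹¹ K⁴.

T ≈ 758 K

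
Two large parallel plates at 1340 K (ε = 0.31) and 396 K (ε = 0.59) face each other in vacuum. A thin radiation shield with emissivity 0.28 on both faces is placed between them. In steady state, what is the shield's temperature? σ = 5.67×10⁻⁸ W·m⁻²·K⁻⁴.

T_s ≈ 1080 K

In steady state the net flux on the hot side equals that on the cold side.
σ(T₁⁴−T_s⁴)/D₁ = σ(T_s⁴−T₂⁴)/D₂, with D₁ = 1/ε₁+1/ε_s−1 = 5.797, D₂ = 1/ε_s+1/ε₂−1 = 4.266.
Solve for T_s⁴: T_s⁴ = (D₂·T₁⁴ + D₁·T₂⁴)/(D₁+D₂) = 1.381×10¹² K⁴.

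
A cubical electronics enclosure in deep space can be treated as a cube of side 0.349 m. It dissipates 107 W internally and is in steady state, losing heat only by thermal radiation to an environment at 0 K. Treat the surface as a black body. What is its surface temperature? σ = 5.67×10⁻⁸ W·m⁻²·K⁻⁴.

Steady state: internal power = radiated power, P = εσA T⁴.
Radiating area A = 6L² = 0.7308 m².
T⁴ = P/(εσA) = 107/(1.0·5.67×10⁻⁸·0.7308) = 2.582×10⁹ K⁴.
T = (2.582×10⁹)^(1/4).

T ≈ 225 K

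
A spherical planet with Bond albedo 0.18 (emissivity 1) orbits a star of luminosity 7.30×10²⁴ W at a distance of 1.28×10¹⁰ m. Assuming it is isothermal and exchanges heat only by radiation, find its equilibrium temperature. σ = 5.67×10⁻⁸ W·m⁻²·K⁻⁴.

T ≈ 336 K

First find the stellar flux at distance d: S = L/(4πd²) = 7.30×10²⁴/(4π·(1.28×10¹⁰)²) = 3546 W/m².
For an isothermal sphere, absorbed (1−a)S·πr² = emitted σ·4πr²·T⁴, so T⁴ = (1−a)S/(4σ).
T⁴ = 0.820·3546/(4·5.67×10⁻⁸) = 1.282×10¹⁰ K⁴.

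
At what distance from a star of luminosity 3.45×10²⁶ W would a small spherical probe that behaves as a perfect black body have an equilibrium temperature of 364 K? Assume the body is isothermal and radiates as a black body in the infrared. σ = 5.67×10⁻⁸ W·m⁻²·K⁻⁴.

d ≈ 8.30×10¹⁰ m

For an isothermal black-emitting sphere, (1−a)S·πr² = σ·4πr²·T⁴ ⇒ S = 4σT⁴/(1−a).
S = 4·5.67×10⁻⁸·(364)⁴/1.00 = 3982 W/m².
Flux falls as S = L/(4πd²), so d = √(L/(4πS)) = √(3.45×10²⁶/(4π·3982)).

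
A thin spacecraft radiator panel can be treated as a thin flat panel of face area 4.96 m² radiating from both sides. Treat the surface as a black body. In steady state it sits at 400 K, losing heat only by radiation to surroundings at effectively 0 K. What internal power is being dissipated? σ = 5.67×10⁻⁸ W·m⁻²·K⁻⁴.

P ≈ 14400 W

Steady state: P = εσA T⁴.
A = 2·4.96 = 9.920 m²; T⁴ = (400)⁴ = 2.560×10¹⁰ K⁴.
P = 1.0 × 5.67×10⁻⁸ × 9.920 × 2.560×10¹⁰.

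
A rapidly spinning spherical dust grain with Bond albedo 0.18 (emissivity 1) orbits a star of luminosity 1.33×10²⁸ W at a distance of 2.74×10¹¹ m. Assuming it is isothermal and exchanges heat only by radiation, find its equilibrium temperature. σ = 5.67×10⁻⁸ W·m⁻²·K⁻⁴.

T ≈ 475 K

First find the stellar flux at distance d: S = L/(4πd²) = 1.33×10²⁸/(4π·(2.74×10¹¹)²) = 14100 W/m².
For an isothermal sphere, absorbed (1−a)S·πr² = emitted σ·4πr²·T⁴, so T⁴ = (1−a)S/(4σ).
T⁴ = 0.820·14100/(4·5.67×10⁻⁸) = 5.097×10¹⁰ K⁴.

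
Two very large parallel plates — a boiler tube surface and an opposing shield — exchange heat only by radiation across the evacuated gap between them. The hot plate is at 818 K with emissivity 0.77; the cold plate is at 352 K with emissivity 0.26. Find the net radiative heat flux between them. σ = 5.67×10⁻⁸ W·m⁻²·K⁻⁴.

For two infinite grey parallel plates, q = σ(T₁⁴ − T₂⁴)/(1/ε₁ + 1/ε₂ − 1).
T₁⁴ − T₂⁴ = 4.477×10¹¹ − 1.535×10¹⁰ = 4.324×10¹¹ K⁴.
1/ε₁ + 1/ε₂ − 1 = 1.299 + 3.846 − 1 = 4.145.
q = 5.67×10⁻⁸ × 4.324×10¹¹ / 4.145.

q ≈ 5910 W/m²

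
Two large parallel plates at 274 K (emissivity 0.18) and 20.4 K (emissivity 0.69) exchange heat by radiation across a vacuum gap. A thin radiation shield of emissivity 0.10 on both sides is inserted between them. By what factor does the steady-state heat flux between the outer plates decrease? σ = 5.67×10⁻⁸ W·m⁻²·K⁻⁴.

factor ≈ 4.16

Without shield: q₀ = σΔ(T⁴)/(1/ε₁+1/ε₂−1) with denominator 6.005.
With shield the two gaps are in series; the resistances add: (1/ε₁+1/ε_s−1)+(1/ε_s+1/ε₂−1) = 14.56+10.45 = 25.00.
Heat-flux ratio q₀/q = 25.00/6.005.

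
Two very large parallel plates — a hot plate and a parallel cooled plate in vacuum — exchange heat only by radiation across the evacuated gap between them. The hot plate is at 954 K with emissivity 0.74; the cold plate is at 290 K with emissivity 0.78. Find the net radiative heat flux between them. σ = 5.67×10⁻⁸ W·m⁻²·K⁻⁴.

q ≈ 28500 W/m²

For two infinite grey parallel plates, q = σ(T₁⁴ − T₂⁴)/(1/ε₁ + 1/ε₂ − 1).
T₁⁴ − T₂⁴ = 8.283×10¹¹ − 7.073×10⁹ = 8.212×10¹¹ K⁴.
1/ε₁ + 1/ε₂ − 1 = 1.351 + 1.282 − 1 = 1.633.
q = 5.67×10⁻⁸ × 8.212×10¹¹ / 1.633.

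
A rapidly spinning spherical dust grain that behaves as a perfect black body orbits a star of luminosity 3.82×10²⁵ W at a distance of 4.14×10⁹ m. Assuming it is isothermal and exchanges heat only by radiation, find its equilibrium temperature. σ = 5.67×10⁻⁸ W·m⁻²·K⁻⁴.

T ≈ 940 K

First find the stellar flux at distance d: S = L/(4πd²) = 3.82×10²⁵/(4π·(4.14×10⁹)²) = 1.774×10⁵ W/m².
For an isothermal sphere, absorbed (1−a)S·πr² = emitted σ·4πr²·T⁴, so T⁴ = (1−a)S/(4σ).
T⁴ = 1.00·1.774×10⁵/(4·5.67×10⁻⁸) = 7.820×10¹¹ K⁴.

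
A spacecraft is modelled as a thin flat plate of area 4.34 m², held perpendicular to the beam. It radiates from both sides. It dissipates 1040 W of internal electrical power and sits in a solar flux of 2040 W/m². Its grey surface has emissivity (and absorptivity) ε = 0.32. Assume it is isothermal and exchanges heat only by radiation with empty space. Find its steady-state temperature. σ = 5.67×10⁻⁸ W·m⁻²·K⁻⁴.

T ≈ 396 K

At steady state, absorbed solar power + internal power = radiated power.
Absorbed: α·S·A_cross = 0.32·2040·4.340 = 2833 W (cross-section A).
Total input = 2833 + 1040 = 3873 W.
Radiated: εσ·A_surf·T⁴ with A_surf = 2A = 8.680 m².
T⁴ = 3873/(0.32·5.67×10⁻⁸·8.680) = 2.459×10¹⁰ K⁴.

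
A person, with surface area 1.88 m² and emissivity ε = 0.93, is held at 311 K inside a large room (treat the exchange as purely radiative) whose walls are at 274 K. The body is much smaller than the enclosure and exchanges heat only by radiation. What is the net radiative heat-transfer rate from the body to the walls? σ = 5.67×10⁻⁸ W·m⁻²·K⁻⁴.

P_net ≈ 369 W

For a small grey body in a large enclosure: P_net = εσA(T_body⁴ − T_wall⁴).
A = 1.88 m²; T_body⁴ − T_wall⁴ = 9.355×10⁹ − 5.636×10⁹ = 3.719×10⁹ K⁴.
|P_net| = 0.93·5.67×10⁻⁸·1.880·3.719×10⁹.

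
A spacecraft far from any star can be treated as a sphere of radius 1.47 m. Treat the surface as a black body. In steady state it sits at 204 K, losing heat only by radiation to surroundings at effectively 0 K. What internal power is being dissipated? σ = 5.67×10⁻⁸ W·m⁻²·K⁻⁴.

P ≈ 2670 W

Steady state: P = εσA T⁴.
A = 4πr² = 27.15 m²; T⁴ = (204)⁴ = 1.732×10⁹ K⁴.
P = 1.0 × 5.67×10⁻⁸ × 27.15 × 1.732×10⁹.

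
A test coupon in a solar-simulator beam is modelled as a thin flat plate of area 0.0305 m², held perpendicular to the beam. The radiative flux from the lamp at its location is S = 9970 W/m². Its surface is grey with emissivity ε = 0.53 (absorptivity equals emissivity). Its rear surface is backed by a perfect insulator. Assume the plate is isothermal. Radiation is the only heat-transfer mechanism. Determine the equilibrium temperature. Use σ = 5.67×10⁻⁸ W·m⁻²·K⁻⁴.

At equilibrium, absorbed power = emitted power.
Absorbing cross-section = A = 0.03050 m²; emitting surface = A = 0.03050 m² (ratio 1).
εS·A_cross = εσ·A_surf·T⁴  ⇒  T⁴ = S/(1σ)   (ε cancels).
T⁴ = 9970/(1·5.67×10⁻⁸) = 1.758×10¹¹ K⁴.
T = (1.758×10¹¹)^(1/4).

T ≈ 648 K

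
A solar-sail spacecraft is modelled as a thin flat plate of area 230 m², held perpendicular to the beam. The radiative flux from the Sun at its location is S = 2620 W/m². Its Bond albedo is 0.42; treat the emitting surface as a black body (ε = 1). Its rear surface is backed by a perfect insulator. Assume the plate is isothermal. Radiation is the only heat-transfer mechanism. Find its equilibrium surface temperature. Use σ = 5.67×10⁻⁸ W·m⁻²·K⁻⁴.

At equilibrium, absorbed power = emitted power.
Absorbing cross-section = A = 230.0 m²; emitting surface = A = 230.0 m² (ratio 1).
(1−a)S·A_cross = εσ·A_surf·T⁴  ⇒  T⁴ = (1−a)S/(1σ).
T⁴ = 0.580·2620/(1·5.67×10⁻⁸) = 2.680×10¹⁰ K⁴.
T = (2.680×10¹⁰)^(1/4).

T ≈ 405 K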